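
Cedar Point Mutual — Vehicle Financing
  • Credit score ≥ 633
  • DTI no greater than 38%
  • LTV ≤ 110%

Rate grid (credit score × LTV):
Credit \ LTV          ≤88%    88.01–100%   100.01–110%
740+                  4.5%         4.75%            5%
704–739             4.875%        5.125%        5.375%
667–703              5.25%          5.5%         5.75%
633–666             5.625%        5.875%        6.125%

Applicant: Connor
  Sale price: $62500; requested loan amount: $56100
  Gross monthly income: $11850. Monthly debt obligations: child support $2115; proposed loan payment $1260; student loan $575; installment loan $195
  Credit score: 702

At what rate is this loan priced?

Credit score 702 ≥ 633; Total monthly debts = (2,115 + 1,260 + 575 + 195) = 4,145. Debt-to-income = 4,145/11,850 = 35% — meets 38% limit
LTV: 56,100 ÷ 62,500 = 89.8%, within 110% cap
Credit 702 → row 667–703; LTV 89.8% → column 88.01–100%. Grid cell → 5.5%.

5.5%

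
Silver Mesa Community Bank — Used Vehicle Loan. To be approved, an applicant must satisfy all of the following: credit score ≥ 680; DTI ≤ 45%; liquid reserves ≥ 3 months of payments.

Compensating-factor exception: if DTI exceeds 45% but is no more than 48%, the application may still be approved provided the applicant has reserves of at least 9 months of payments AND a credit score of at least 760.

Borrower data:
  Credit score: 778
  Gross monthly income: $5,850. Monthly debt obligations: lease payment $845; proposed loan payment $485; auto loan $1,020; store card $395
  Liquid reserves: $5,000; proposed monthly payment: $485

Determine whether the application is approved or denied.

Credit score 778 ≥ 680 (meets base)
Total debts = (845 + 485 + 1,020 + 395) = 2,745. DTI = 2,745/5,850 = 46.9% > 45% — standard DTI limit exceeded.
Liquid reserves cover 5,000/485 = 10.3 months — ≥ 3 required
DTI 46.9% is within the 45%–48% exception band; checking compensating factors.
Reserves 10.3 ≥ 9 months; credit score 778 ≥ 760.
Both override conditions satisfied; DTI exception granted.

Approved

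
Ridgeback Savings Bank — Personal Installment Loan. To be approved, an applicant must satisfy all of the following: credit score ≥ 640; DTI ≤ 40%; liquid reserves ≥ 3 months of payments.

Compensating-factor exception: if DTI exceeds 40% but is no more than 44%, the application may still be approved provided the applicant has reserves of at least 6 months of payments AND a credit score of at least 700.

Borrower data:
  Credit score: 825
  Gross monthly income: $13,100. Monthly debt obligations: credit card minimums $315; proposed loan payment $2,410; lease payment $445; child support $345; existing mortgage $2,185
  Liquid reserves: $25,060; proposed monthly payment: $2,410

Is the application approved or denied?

Credit score 825 ≥ 640 (meets base)
Total debts = (315 + 2,410 + 445 + 345 + 2,185) = 5,700. DTI = 5,700/13,100 = 43.5% > 40% — standard DTI limit exceeded.
Liquid reserves cover 25,060/2,410 = 10.4 months — ≥ 3 required
DTI 43.5% is within the 40%–44% exception band; checking compensating factors.
Override check — reserves: 10.4 mo (ok); score: 825 (ok).
Both compensating conditions met → exception applies.

Approved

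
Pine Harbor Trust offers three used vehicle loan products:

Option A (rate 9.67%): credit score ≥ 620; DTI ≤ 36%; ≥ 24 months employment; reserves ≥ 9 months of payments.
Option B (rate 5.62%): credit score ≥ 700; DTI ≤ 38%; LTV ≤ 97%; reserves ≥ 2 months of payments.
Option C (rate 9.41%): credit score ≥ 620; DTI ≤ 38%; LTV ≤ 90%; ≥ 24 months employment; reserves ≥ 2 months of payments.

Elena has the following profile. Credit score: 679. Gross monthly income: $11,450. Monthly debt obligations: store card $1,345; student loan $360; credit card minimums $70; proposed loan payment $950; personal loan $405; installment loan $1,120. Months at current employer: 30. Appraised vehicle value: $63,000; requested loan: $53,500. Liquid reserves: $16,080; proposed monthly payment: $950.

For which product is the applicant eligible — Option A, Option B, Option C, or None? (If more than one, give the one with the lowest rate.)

Total debts = (1,345 + 360 + 70 + 950 + 405 + 1,120) = 4,250; DTI = 4,250/11,450 = 37.1%.
LTV = 53,500/63,000 = 84.9%.
Reserves = 16,080/950 = 16.9 months.
Option A: score 679 ≥ 620; DTI 37.1% > 36%; employment 30 ≥ 24 mo; reserves 16.9 ≥ 9 mo → does not qualify.
Option B: score 679 < 700; DTI 37.1% ≤ 38%; LTV 84.9% ≤ 97%; reserves 16.9 ≥ 2 mo → does not qualify.
Option C: score 679 ≥ 620; DTI 37.1% ≤ 38%; LTV 84.9% ≤ 90%; employment 30 ≥ 24 mo; reserves 16.9 ≥ 2 mo → qualifies.

Option C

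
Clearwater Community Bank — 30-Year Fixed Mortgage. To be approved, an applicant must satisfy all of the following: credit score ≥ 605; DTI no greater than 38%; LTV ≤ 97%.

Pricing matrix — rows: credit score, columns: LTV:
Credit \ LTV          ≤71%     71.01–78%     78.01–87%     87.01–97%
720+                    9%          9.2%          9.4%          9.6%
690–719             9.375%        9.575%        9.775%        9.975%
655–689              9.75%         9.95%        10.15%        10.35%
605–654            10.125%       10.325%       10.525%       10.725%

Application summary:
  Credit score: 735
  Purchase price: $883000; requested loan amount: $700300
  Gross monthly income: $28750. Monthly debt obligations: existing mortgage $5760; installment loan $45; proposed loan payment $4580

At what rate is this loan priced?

Credit score 735 ≥ 605; Total monthly debts = (5,760 + 45 + 4,580) = 10,385. DTI: 10,385 ÷ 28,750 = 36.1%, within the 38% cap
Loan-to-value = 700,300/883,000 = 79.3% — pass (97% max)
Row: 735 falls in 720+. Column: 79.3% falls in 78.01–87%. Rate = 9.4%.

9.4%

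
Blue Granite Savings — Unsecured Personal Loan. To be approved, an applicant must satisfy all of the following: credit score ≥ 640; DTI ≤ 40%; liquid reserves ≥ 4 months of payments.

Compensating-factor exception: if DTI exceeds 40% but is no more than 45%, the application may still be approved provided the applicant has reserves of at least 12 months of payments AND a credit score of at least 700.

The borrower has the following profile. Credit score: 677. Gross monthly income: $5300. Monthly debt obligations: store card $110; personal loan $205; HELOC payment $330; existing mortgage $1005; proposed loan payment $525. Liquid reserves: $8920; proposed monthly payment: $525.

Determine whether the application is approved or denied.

Credit score 677 ≥ 640 (meets base)
Total debts = (110 + 205 + 330 + 1,005 + 525) = 2,175. DTI = 2,175/5,300 = 41% > 40% — standard DTI limit exceeded.
Reserves = 8,920/525 = 17.0 months ≥ 4
41% falls in the override range (40%–45%), so the compensating-factor test applies.
Reserves 17.0 ≥ 12 months; credit score 677 < 700.
Override conditions not both satisfied; exception does not apply.

Denied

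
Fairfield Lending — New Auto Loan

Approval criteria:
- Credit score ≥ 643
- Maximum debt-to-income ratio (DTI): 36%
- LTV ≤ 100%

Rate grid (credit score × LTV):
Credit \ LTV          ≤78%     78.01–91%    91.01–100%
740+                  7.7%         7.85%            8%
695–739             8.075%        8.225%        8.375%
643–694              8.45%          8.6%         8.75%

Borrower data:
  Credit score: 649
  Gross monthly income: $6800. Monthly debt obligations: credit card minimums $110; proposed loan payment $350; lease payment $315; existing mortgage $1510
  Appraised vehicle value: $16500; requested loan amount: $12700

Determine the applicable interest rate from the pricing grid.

8.45%

Credit score 649 ≥ 643; Total monthly debts = (110 + 350 + 315 + 1,510) = 2,285. Debt-to-income = 2,285/6,800 = 33.6% — meets 36% limit
Loan-to-value = 12,700/16,500 = 77% — pass (100% max)
Credit 649 → row 643–694; LTV 77% → column ≤78%. Grid cell → 8.45%.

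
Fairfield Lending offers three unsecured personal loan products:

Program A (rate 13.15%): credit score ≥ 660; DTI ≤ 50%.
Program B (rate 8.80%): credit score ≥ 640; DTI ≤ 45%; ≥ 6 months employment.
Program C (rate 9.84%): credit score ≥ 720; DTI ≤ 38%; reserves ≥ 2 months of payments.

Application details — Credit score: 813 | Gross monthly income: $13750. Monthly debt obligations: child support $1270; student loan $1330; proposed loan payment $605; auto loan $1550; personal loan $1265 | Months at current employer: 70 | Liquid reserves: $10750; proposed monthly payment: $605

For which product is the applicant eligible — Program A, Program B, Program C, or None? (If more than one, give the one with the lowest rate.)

Program B

Total debts = (1,270 + 1,330 + 605 + 1,550 + 1,265) = 6,020; DTI = 6,020/13,750 = 43.8%.
Reserves = 10,750/605 = 17.8 months.
Program A: score 813 ≥ 660; DTI 43.8% ≤ 50% → qualifies.
Program B: score 813 ≥ 640; DTI 43.8% ≤ 45%; employment 70 ≥ 6 mo → qualifies.
Program C: score 813 ≥ 720; DTI 43.8% > 38%; reserves 17.8 ≥ 2 mo → does not qualify.
Qualifying: Program A, Program B. Lowest rate is 8.80% → Program B.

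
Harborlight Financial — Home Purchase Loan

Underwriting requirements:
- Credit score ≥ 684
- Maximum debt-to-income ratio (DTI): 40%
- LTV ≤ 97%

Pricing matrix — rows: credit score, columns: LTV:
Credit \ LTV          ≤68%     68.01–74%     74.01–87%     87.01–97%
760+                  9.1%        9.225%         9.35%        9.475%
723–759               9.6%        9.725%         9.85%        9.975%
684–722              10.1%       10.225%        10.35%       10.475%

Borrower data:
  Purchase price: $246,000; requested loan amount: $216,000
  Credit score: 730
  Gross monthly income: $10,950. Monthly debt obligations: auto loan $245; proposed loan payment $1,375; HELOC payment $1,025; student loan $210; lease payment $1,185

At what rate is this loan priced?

9.975%

Credit score 730 ≥ 684; Total monthly debts = (245 + 1,375 + 1,025 + 210 + 1,185) = 4,040. DTI = 4,040/10,950 = 36.9% ≤ 40%
LTV = 216,000/246,000 = 87.8% ≤ 97%
Score 730 is in the 723–759 band; LTV 87.8% is in the 87.01–97% band → 9.975%.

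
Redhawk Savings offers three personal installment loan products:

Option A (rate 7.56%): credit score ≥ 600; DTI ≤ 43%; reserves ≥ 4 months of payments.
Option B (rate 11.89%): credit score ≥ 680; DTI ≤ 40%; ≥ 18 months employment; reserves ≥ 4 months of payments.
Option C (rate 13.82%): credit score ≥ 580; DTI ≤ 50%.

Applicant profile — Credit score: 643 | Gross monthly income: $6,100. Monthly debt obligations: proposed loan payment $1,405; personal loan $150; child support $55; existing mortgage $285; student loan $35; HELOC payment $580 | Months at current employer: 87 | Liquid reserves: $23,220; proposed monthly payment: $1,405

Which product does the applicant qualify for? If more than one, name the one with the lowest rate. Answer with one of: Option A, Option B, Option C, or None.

Total debts = (1,405 + 150 + 55 + 285 + 35 + 580) = 2,510; DTI = 2,510/6,100 = 41.1%.
Reserves = 23,220/1,405 = 16.5 months.
Option A: score 643 ≥ 600; DTI 41.1% ≤ 43%; reserves 16.5 ≥ 4 mo → qualifies.
Option B: score 643 < 680; DTI 41.1% > 40%; employment 87 ≥ 18 mo; reserves 16.5 ≥ 4 mo → does not qualify.
Option C: score 643 ≥ 580; DTI 41.1% ≤ 50% → qualifies.
Qualifying: Option A, Option C. Lowest rate is 7.56% → Option A.

Option A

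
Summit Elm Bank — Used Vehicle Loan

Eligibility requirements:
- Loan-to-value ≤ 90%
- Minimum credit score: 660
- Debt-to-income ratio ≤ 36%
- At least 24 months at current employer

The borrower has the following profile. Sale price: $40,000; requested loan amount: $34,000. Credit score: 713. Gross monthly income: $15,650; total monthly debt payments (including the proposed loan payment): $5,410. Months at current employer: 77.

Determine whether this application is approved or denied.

Approved

LTV: 34,000 ÷ 40,000 = 85%, within 90% cap
Credit score 713 ≥ 660 (meets)
DTI: 5,410 ÷ 15,650 = 34.6%, within the 36% cap
Employment 77 ≥ 24 months
All criteria satisfied.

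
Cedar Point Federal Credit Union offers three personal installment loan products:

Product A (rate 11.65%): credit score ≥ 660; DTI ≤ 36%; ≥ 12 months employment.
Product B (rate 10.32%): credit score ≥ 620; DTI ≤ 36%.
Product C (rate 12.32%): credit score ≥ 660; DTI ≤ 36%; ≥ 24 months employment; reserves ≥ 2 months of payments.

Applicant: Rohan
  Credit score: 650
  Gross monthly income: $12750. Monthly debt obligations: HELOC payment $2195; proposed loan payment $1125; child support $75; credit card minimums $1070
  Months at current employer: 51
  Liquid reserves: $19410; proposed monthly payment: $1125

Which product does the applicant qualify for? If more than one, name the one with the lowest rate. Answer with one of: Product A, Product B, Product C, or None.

Total debts = (2,195 + 1,125 + 75 + 1,070) = 4,465; DTI = 4,465/12,750 = 35%.
Reserves = 19,410/1,125 = 17.3 months.
Product A: score 650 < 660; DTI 35% ≤ 36%; employment 51 ≥ 12 mo → does not qualify.
Product B: score 650 ≥ 620; DTI 35% ≤ 36% → qualifies.
Product C: score 650 < 660; DTI 35% ≤ 36%; employment 51 ≥ 24 mo; reserves 17.3 ≥ 2 mo → does not qualify.

Product B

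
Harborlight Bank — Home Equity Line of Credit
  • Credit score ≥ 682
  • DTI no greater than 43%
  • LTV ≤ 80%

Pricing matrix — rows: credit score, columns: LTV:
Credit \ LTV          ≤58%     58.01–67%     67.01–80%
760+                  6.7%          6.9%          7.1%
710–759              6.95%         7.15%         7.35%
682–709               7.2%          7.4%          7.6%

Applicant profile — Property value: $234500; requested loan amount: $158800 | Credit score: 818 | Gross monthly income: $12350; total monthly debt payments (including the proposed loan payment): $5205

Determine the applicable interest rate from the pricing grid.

7.1%

Credit score 818 ≥ 682; DTI = 5,205/12,350 = 42.1% ≤ 43%
LTV: 158,800 ÷ 234,500 = 67.7%, within 80% cap
Row: 818 falls in 760+. Column: 67.7% falls in 67.01–80%. Rate = 7.1%.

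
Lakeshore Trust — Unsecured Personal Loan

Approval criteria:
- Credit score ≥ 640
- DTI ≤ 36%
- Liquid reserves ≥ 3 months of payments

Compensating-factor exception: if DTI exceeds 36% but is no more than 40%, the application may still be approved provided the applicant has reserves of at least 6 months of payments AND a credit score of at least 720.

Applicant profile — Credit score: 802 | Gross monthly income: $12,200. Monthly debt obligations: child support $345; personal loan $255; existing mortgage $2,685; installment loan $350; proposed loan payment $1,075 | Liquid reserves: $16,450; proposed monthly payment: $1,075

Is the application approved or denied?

Approved

Credit score 802 ≥ 640 (meets base)
Total debts = (345 + 255 + 2,685 + 350 + 1,075) = 4,710. DTI = 4,710/12,200 = 38.6% > 36% — standard DTI limit exceeded.
Reserves = 16,450/1,075 = 15.3 months ≥ 3
38.6% falls in the override range (36%–40%), so the compensating-factor test applies.
Override check — reserves: 15.3 mo (ok); score: 802 (ok).
Both override conditions satisfied; DTI exception granted.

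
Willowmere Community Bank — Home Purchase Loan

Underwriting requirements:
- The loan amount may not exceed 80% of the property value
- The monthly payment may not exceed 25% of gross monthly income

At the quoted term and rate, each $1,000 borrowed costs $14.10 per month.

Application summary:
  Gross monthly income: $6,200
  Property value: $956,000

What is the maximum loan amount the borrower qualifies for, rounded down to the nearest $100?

Payment cap: 25% × $6,200 = $1,550/month.
At $14.10 per $1,000, that supports 1,550/14.10 × 1,000 ≈ $109,929 → $109,900.
LTV cap: 80% × $956,000 = $764,800 → $764,800.
Binding constraint: payment-to-income.

$109,900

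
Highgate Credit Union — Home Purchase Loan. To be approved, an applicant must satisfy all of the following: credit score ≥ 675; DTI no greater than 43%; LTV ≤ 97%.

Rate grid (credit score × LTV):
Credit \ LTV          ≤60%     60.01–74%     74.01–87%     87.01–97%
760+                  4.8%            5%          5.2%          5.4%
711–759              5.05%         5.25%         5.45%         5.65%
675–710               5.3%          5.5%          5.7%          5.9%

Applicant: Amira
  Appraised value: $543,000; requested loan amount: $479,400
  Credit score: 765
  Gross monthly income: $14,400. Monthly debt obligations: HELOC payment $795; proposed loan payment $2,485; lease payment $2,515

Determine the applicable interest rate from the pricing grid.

Credit score 765 ≥ 675; Total monthly debts = (795 + 2,485 + 2,515) = 5,795. DTI = 5,795/14,400 = 40.2% ≤ 43%
LTV = 479,400/543,000 = 88.3% ≤ 97%
Score 765 is in the 760+ band; LTV 88.3% is in the 87.01–97% band → 5.4%.

5.4%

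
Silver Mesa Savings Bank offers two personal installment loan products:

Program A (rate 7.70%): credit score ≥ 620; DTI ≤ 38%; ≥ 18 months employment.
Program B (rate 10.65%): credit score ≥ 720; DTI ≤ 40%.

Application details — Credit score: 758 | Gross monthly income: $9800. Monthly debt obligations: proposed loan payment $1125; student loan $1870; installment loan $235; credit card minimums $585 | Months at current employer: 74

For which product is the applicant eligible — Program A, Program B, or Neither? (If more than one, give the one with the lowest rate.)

Program B

Total debts = (1,125 + 1,870 + 235 + 585) = 3,815; DTI = 3,815/9,800 = 38.9%.
Program A: score 758 ≥ 620; DTI 38.9% > 38%; employment 74 ≥ 18 mo → does not qualify.
Program B: score 758 ≥ 720; DTI 38.9% ≤ 40% → qualifies.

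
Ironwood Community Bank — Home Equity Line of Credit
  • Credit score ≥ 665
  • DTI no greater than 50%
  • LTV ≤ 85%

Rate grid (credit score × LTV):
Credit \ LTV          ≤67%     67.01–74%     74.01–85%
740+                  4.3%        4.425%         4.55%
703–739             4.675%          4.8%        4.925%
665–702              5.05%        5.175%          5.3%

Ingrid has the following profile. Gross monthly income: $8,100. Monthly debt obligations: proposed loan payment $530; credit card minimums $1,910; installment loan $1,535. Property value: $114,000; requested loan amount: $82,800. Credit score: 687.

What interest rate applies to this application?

5.175%

Credit score 687 ≥ 665; Total monthly debts = (530 + 1,910 + 1,535) = 3,975. Debt-to-income = 3,975/8,100 = 49.1% — meets 50% limit
LTV: 82,800 ÷ 114,000 = 72.6%, within 85% cap
Score 687 is in the 665–702 band; LTV 72.6% is in the 67.01–74% band → 5.175%.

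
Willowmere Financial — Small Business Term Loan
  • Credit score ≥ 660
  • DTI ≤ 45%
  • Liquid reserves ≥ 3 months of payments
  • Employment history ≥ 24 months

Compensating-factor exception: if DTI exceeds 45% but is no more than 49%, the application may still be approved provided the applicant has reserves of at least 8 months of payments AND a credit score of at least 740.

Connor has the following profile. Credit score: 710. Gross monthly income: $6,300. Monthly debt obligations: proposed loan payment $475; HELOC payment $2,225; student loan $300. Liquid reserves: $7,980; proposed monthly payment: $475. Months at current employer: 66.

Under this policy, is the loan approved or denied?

Denied

Credit score 710 ≥ 660 (meets base)
Total debts = (475 + 2,225 + 300) = 3,000. DTI: 3,000 ÷ 6,300 = 47.6%, over the 45% base limit.
Reserves = 7,980/475 = 16.8 months ≥ 3
Employment 66 ≥ 24 months
47.6% falls in the override range (45%–49%), so the compensating-factor test applies.
Reserves 16.8 ≥ 8 months; credit score 710 < 740.
Compensating-factor requirement not fully met.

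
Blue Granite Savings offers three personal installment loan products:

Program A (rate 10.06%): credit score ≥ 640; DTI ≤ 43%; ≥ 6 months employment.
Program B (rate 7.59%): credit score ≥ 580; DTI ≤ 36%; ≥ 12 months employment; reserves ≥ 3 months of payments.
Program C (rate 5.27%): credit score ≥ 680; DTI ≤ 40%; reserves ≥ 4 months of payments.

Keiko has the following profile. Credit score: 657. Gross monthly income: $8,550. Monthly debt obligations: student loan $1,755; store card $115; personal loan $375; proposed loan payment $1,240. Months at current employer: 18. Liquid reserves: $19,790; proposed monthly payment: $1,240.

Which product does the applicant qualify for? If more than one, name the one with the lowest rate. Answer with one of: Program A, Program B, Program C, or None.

Total debts = (1,755 + 115 + 375 + 1,240) = 3,485; DTI = 3,485/8,550 = 40.8%.
Reserves = 19,790/1,240 = 16.0 months.
Program A: score 657 ≥ 640; DTI 40.8% ≤ 43%; employment 18 ≥ 6 mo → qualifies.
Program B: score 657 ≥ 580; DTI 40.8% > 36%; employment 18 ≥ 12 mo; reserves 16.0 ≥ 3 mo → does not qualify.
Program C: score 657 < 680; DTI 40.8% > 40%; reserves 16.0 ≥ 4 mo → does not qualify.

Program A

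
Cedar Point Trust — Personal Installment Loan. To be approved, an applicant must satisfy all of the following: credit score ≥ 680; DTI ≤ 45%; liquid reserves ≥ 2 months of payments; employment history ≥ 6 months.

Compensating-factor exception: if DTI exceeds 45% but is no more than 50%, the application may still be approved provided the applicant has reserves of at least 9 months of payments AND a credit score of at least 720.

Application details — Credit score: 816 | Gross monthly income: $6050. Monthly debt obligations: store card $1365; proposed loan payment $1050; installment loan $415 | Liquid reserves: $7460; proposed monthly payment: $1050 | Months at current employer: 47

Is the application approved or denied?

Credit score 816 ≥ 680 (meets base)
Total debts = (1,365 + 1,050 + 415) = 2,830. DTI: 2,830 ÷ 6,050 = 46.8%, over the 45% base limit.
Reserves = 7,460/1,050 = 7.1 months ≥ 2
Employment 47 ≥ 6 months
46.8% falls in the override range (45%–50%), so the compensating-factor test applies.
Override check — reserves: 7.1 mo (short of 9); score: 816 (ok).
Compensating-factor requirement not fully met.

Denied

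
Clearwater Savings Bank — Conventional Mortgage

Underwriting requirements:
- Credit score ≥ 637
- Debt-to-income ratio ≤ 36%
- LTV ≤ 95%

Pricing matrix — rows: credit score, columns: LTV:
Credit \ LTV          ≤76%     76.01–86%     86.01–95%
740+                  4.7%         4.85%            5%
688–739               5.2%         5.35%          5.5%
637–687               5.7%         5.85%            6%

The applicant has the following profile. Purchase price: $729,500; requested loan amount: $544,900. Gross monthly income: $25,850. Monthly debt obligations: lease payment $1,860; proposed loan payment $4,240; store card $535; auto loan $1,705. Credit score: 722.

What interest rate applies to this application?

Credit score 722 ≥ 637; Total monthly debts = (1,860 + 4,240 + 535 + 1,705) = 8,340. Debt-to-income = 8,340/25,850 = 32.3% — meets 36% limit
LTV: 544,900 ÷ 729,500 = 74.7%, within 95% cap
Row: 722 falls in 688–739. Column: 74.7% falls in ≤76%. Rate = 5.2%.

5.2%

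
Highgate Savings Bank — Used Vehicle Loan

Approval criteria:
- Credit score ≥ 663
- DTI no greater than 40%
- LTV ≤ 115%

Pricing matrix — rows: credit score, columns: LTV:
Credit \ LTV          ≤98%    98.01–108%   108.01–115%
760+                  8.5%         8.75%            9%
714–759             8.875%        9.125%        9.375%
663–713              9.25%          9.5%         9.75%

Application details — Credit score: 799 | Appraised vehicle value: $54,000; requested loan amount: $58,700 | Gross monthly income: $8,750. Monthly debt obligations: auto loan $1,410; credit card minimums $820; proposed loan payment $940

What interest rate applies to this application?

9%

Credit score 799 ≥ 663; Total monthly debts = (1,410 + 820 + 940) = 3,170. DTI: 3,170 ÷ 8,750 = 36.2%, within the 40% cap
LTV = 58,700/54,000 = 108.7% ≤ 115%
Credit 799 → row 760+; LTV 108.7% → column 108.01–115%. Grid cell → 9%.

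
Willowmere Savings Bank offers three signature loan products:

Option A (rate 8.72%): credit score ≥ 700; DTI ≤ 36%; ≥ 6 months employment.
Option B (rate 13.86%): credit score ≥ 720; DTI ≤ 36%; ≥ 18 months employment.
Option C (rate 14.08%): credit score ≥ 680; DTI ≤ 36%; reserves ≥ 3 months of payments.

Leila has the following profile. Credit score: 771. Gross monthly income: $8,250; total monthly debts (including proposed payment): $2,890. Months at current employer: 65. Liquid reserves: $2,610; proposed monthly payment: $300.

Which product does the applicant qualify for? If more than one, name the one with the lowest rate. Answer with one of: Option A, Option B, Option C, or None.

DTI = 2,890/8,250 = 35%.
Reserves = 2,610/300 = 8.7 months.
Option A: score 771 ≥ 700; DTI 35% ≤ 36%; employment 65 ≥ 6 mo → qualifies.
Option B: score 771 ≥ 720; DTI 35% ≤ 36%; employment 65 ≥ 18 mo → qualifies.
Option C: score 771 ≥ 680; DTI 35% ≤ 36%; reserves 8.7 ≥ 3 mo → qualifies.
Qualifying: Option A, Option B, Option C. Lowest rate is 8.72% → Option A.

Option A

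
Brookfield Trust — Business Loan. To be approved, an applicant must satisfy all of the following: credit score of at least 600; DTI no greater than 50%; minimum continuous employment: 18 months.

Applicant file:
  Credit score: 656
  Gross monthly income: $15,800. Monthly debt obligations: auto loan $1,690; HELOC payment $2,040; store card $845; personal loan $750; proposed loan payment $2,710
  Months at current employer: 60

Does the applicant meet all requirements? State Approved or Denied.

Credit score 656 ≥ 600 (meets)
Total monthly debts = (1,690 + 2,040 + 845 + 750 + 2,710) = 8,035. DTI: 8,035 ÷ 15,800 = 50.9%, exceeds the 50% cap
Employment 60 ≥ 18 months
Fails on DTI.

Denied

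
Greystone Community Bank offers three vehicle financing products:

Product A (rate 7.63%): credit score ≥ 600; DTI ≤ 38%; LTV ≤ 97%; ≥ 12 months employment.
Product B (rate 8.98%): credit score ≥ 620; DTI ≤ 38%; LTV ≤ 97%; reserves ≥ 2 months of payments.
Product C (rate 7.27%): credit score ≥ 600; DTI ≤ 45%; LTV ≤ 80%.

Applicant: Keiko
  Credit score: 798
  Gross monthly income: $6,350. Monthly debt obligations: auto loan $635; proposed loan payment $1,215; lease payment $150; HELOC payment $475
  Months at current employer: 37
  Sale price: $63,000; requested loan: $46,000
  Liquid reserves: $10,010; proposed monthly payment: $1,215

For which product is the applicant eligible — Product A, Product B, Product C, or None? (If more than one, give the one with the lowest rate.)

Product C

Total debts = (635 + 1,215 + 150 + 475) = 2,475; DTI = 2,475/6,350 = 39%.
LTV = 46,000/63,000 = 73%.
Reserves = 10,010/1,215 = 8.2 months.
Product A: score 798 ≥ 600; DTI 39% > 38%; LTV 73% ≤ 97%; employment 37 ≥ 12 mo → does not qualify.
Product B: score 798 ≥ 620; DTI 39% > 38%; LTV 73% ≤ 97%; reserves 8.2 ≥ 2 mo → does not qualify.
Product C: score 798 ≥ 600; DTI 39% ≤ 45%; LTV 73% ≤ 80% → qualifies.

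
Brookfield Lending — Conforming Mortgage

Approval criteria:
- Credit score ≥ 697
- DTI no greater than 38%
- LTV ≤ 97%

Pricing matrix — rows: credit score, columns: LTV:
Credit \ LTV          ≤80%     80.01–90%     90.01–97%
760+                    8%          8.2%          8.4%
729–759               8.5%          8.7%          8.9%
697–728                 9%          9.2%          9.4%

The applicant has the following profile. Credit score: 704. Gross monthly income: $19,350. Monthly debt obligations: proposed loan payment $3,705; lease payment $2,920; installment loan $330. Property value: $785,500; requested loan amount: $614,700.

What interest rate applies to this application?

9%

Credit score 704 ≥ 697; Total monthly debts = (3,705 + 2,920 + 330) = 6,955. Debt-to-income = 6,955/19,350 = 35.9% — meets 38% limit
LTV = 614,700/785,500 = 78.3% ≤ 97%
Row: 704 falls in 697–728. Column: 78.3% falls in ≤80%. Rate = 9%.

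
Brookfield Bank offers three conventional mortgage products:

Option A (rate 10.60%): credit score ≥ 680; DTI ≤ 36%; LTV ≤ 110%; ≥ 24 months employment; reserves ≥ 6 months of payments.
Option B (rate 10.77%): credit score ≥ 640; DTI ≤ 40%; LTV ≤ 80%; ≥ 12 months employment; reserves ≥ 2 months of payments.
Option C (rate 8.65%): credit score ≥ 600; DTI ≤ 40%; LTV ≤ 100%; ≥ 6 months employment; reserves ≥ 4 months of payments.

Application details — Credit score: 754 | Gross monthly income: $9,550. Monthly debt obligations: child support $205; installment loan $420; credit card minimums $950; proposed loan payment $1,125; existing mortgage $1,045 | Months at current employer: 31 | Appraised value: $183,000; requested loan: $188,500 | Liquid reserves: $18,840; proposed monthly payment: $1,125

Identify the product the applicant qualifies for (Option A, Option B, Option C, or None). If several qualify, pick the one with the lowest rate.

None

Total debts = (205 + 420 + 950 + 1,125 + 1,045) = 3,745; DTI = 3,745/9,550 = 39.2%.
LTV = 188,500/183,000 = 103%.
Reserves = 18,840/1,125 = 16.7 months.
Option A: score 754 ≥ 680; DTI 39.2% > 36%; LTV 103% ≤ 110%; employment 31 ≥ 24 mo; reserves 16.7 ≥ 6 mo → does not qualify.
Option B: score 754 ≥ 640; DTI 39.2% ≤ 40%; LTV 103% > 80%; employment 31 ≥ 12 mo; reserves 16.7 ≥ 2 mo → does not qualify.
Option C: score 754 ≥ 600; DTI 39.2% ≤ 40%; LTV 103% > 100%; employment 31 ≥ 6 mo; reserves 16.7 ≥ 4 mo → does not qualify.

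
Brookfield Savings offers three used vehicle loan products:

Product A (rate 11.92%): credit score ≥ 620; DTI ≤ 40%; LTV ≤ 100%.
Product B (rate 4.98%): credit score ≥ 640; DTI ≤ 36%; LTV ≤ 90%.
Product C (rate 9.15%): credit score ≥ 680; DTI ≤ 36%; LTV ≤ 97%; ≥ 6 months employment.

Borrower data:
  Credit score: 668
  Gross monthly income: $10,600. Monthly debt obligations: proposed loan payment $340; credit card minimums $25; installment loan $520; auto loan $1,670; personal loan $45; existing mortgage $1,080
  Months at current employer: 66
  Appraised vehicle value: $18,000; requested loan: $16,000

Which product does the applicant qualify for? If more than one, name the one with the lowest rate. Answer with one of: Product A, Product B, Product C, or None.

Total debts = (340 + 25 + 520 + 1,670 + 45 + 1,080) = 3,680; DTI = 3,680/10,600 = 34.7%.
LTV = 16,000/18,000 = 88.9%.
Product A: score 668 ≥ 620; DTI 34.7% ≤ 40%; LTV 88.9% ≤ 100% → qualifies.
Product B: score 668 ≥ 640; DTI 34.7% ≤ 36%; LTV 88.9% ≤ 90% → qualifies.
Product C: score 668 < 680; DTI 34.7% ≤ 36%; LTV 88.9% ≤ 97%; employment 66 ≥ 6 mo → does not qualify.
Qualifying: Product A, Product B. Lowest rate is 4.98% → Product B.

Product B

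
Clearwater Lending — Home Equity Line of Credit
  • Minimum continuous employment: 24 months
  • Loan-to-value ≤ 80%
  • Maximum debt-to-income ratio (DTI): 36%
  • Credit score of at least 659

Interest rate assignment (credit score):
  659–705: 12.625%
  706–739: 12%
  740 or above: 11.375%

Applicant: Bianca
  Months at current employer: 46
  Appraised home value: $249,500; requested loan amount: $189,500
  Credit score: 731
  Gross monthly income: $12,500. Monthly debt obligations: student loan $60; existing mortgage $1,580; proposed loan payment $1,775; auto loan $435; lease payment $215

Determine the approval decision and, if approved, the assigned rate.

Approved at 12%

Credit score 731 ≥ 659 (meets minimum)
Total monthly debts = (60 + 1,580 + 1,775 + 435 + 215) = 4,065. DTI = 4,065/12,500 = 32.5% ≤ 36%
Employment 46 ≥ 24 months
Loan-to-value = 189,500/249,500 = 76% — pass (80% max)
All requirements met. Score 731 falls in the 706–739 tier → 12%.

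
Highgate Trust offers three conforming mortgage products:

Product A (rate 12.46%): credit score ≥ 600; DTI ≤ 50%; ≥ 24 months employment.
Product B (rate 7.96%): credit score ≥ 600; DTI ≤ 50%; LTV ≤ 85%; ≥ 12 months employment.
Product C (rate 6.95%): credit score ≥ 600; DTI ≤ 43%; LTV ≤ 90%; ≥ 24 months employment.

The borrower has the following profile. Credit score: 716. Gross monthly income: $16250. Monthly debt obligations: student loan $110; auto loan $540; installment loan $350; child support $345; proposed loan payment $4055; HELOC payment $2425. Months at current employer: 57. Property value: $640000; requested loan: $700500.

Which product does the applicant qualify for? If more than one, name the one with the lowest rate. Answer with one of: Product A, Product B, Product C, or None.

Total debts = (110 + 540 + 350 + 345 + 4,055 + 2,425) = 7,825; DTI = 7,825/16,250 = 48.2%.
LTV = 700,500/640,000 = 109.5%.
Product A: score 716 ≥ 600; DTI 48.2% ≤ 50%; employment 57 ≥ 24 mo → qualifies.
Product B: score 716 ≥ 600; DTI 48.2% ≤ 50%; LTV 109.5% > 85%; employment 57 ≥ 12 mo → does not qualify.
Product C: score 716 ≥ 600; DTI 48.2% > 43%; LTV 109.5% > 90%; employment 57 ≥ 24 mo → does not qualify.

Product A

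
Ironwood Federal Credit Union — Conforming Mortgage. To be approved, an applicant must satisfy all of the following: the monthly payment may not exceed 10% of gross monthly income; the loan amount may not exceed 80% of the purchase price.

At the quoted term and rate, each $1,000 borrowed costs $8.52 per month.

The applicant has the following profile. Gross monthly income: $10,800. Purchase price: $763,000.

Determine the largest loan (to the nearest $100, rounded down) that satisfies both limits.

Payment cap: 10% × $10,800 = $1,080/month.
At $8.52 per $1,000, that supports 1,080/8.52 × 1,000 ≈ $126,760 → $126,700.
LTV cap: 80% × $763,000 = $610,400 → $610,400.
Binding constraint: payment-to-income.

$126,700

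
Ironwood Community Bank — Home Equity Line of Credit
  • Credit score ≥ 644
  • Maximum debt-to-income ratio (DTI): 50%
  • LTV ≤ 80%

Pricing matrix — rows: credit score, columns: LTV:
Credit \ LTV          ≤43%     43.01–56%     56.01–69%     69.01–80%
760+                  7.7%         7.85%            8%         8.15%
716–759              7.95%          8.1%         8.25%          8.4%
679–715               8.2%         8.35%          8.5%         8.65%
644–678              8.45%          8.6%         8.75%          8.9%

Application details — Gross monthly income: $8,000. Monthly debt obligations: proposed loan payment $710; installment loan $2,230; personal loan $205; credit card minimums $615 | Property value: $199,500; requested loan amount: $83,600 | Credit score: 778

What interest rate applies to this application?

Credit score 778 ≥ 644; Total monthly debts = (710 + 2,230 + 205 + 615) = 3,760. DTI: 3,760 ÷ 8,000 = 47%, within the 50% cap
LTV: 83,600 ÷ 199,500 = 41.9%, within 80% cap
Score 778 is in the 760+ band; LTV 41.9% is in the ≤43% band → 7.7%.

7.7%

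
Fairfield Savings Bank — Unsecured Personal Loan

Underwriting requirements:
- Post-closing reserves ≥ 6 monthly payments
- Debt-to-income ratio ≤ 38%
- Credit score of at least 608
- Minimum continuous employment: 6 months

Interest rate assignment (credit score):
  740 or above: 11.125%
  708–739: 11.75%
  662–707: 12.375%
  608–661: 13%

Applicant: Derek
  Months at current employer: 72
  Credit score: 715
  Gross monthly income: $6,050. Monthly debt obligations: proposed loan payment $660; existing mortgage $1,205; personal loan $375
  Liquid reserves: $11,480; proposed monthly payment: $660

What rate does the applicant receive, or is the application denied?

Approved at 11.75%

Credit score 715 ≥ 608 (meets minimum)
Employment 72 ≥ 6 months
Reserves: 11,480 ÷ 660 = 17.4 months (meets 6-month minimum)
Total monthly debts = (660 + 1,205 + 375) = 2,240. Debt-to-income = 2,240/6,050 = 37% — meets 38% limit
All requirements met. Score 715 falls in the 708–739 tier → 11.75%.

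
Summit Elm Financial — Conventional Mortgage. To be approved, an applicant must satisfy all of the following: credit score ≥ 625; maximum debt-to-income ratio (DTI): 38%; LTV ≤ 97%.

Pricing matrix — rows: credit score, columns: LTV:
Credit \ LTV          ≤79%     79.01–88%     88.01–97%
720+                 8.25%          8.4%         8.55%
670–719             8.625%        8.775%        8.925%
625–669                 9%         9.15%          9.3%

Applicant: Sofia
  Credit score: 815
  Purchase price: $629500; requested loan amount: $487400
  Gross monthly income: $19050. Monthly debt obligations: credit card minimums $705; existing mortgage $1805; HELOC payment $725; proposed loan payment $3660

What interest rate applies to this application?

8.25%

Credit score 815 ≥ 625; Total monthly debts = (705 + 1,805 + 725 + 3,660) = 6,895. Debt-to-income = 6,895/19,050 = 36.2% — meets 38% limit
LTV = 487,400/629,500 = 77.4% ≤ 97%
Credit 815 → row 720+; LTV 77.4% → column ≤79%. Grid cell → 8.25%.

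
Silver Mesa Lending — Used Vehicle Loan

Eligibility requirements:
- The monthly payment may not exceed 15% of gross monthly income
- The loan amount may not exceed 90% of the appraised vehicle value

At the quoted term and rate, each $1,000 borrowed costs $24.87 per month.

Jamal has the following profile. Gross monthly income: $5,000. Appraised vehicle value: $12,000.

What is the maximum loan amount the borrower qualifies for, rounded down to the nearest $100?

Payment cap: 15% × $5,000 = $750/month.
At $24.87 per $1,000, that supports 750/24.87 × 1,000 ≈ $30,156 → $30,100.
LTV cap: 90% × $12,000 = $10,800 → $10,800.
Binding constraint: loan-to-value.

$10,800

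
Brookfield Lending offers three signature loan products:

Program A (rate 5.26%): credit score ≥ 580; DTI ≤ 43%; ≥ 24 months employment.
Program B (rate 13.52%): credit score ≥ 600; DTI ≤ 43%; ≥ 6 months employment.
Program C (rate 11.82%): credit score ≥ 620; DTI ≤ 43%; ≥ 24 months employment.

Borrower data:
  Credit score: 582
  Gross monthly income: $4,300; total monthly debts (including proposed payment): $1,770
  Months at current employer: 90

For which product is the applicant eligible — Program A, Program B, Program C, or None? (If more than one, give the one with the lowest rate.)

DTI = 1,770/4,300 = 41.2%.
Program A: score 582 ≥ 580; DTI 41.2% ≤ 43%; employment 90 ≥ 24 mo → qualifies.
Program B: score 582 < 600; DTI 41.2% ≤ 43%; employment 90 ≥ 6 mo → does not qualify.
Program C: score 582 < 620; DTI 41.2% ≤ 43%; employment 90 ≥ 24 mo → does not qualify.

Program A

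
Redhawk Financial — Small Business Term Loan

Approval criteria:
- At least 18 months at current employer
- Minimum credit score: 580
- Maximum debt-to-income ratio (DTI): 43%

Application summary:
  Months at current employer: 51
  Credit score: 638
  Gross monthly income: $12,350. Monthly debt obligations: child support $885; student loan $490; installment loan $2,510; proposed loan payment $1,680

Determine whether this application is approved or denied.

Denied

Employment 51 ≥ 18 months
Credit score 638 ≥ 580 (meets)
Total monthly debts = (885 + 490 + 2,510 + 1,680) = 5,565. Debt-to-income = 5,565/12,350 = 45.1% — over 43% limit
Fails on DTI.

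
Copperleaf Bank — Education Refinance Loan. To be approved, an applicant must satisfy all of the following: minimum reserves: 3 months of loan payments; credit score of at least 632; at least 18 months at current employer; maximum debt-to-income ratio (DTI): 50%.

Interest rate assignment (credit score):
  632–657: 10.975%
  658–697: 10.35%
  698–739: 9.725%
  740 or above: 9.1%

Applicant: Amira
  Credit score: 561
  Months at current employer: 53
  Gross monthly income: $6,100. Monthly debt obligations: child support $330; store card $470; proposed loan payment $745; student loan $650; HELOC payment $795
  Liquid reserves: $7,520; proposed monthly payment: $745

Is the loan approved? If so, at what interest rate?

Denied

Credit score 561 < 632 (below minimum)
Total monthly debts = (330 + 470 + 745 + 650 + 795) = 2,990. DTI = 2,990/6,100 = 49% ≤ 50%
Liquid reserves cover 7,520/745 = 10.1 months — ≥ 3 required
Employment 53 ≥ 18 months
Not all requirements met → denied.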